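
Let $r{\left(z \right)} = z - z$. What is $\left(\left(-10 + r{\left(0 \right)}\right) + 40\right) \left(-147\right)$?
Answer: $-4410$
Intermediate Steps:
$r{\left(z \right)} = 0$
$\left(\left(-10 + r{\left(0 \right)}\right) + 40\right) \left(-147\right) = \left(\left(-10 + 0\right) + 40\right) \left(-147\right) = \left(-10 + 40\right) \left(-147\right) = 30 \left(-147\right) = -4410$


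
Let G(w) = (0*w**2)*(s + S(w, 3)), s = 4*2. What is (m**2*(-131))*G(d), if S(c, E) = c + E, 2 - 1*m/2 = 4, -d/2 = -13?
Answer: 0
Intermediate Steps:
d = 26 (d = -2*(-13) = 26)
m = -4 (m = 4 - 2*4 = 4 - 8 = -4)
S(c, E) = E + c
s = 8
G(w) = 0 (G(w) = (0*w**2)*(8 + (3 + w)) = 0*(11 + w) = 0)
(m**2*(-131))*G(d) = ((-4)**2*(-131))*0 = (16*(-131))*0 = -2096*0 = 0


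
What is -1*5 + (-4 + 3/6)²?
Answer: 29/4 ≈ 7.2500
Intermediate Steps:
-1*5 + (-4 + 3/6)² = -5 + (-4 + 3*(⅙))² = -5 + (-4 + ½)² = -5 + (-7/2)² = -5 + 49/4 = 29/4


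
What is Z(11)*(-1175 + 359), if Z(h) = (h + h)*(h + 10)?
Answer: -376992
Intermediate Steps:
Z(h) = 2*h*(10 + h) (Z(h) = (2*h)*(10 + h) = 2*h*(10 + h))
Z(11)*(-1175 + 359) = (2*11*(10 + 11))*(-1175 + 359) = (2*11*21)*(-816) = 462*(-816) = -376992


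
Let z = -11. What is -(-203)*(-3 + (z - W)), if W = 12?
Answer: -5278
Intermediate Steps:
-(-203)*(-3 + (z - W)) = -(-203)*(-3 + (-11 - 1*12)) = -(-203)*(-3 + (-11 - 12)) = -(-203)*(-3 - 23) = -(-203)*(-26) = -29*182 = -5278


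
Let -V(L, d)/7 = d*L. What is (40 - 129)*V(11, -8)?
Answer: -54824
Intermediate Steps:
V(L, d) = -7*L*d (V(L, d) = -7*d*L = -7*L*d)
(40 - 129)*V(11, -8) = (40 - 129)*(-7*11*(-8)) = -89*616 = -54824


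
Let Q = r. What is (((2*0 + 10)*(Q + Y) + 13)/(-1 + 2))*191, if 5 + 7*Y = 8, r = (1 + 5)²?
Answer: 504431/7 ≈ 72062.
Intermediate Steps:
r = 36 (r = 6² = 36)
Y = 3/7 (Y = -5/7 + (⅐)*8 = -5/7 + 8/7 = 3/7 ≈ 0.42857)
Q = 36
(((2*0 + 10)*(Q + Y) + 13)/(-1 + 2))*191 = (((2*0 + 10)*(36 + 3/7) + 13)/(-1 + 2))*191 = (((0 + 10)*(255/7) + 13)/1)*191 = ((10*(255/7) + 13)*1)*191 = ((2550/7 + 13)*1)*191 = ((2641/7)*1)*191 = (2641/7)*191 = 504431/7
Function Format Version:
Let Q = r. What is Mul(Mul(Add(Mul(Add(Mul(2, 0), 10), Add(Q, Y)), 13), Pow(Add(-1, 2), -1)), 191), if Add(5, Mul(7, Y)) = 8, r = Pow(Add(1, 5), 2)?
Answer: Rational(504431, 7) ≈ 72062.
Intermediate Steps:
r = 36 (r = Pow(6, 2) = 36)
Y = Rational(3, 7) (Y = Add(Rational(-5, 7), Mul(Rational(1, 7), 8)) = Add(Rational(-5, 7), Rational(8, 7)) = Rational(3, 7) ≈ 0.42857)
Q = 36
Mul(Mul(Add(Mul(Add(Mul(2, 0), 10), Add(Q, Y)), 13), Pow(Add(-1, 2), -1)), 191) = Mul(Mul(Add(Mul(Add(Mul(2, 0), 10), Add(36, Rational(3, 7))), 13), Pow(Add(-1, 2), -1)), 191) = Mul(Mul(Add(Mul(Add(0, 10), Rational(255, 7)), 13), Pow(1, -1)), 191) = Mul(Mul(Add(Mul(10, Rational(255, 7)), 13), 1), 191) = Mul(Mul(Add(Rational(2550, 7), 13), 1), 191) = Mul(Mul(Rational(2641, 7), 1), 191) = Mul(Rational(2641, 7), 191) = Rational(504431, 7)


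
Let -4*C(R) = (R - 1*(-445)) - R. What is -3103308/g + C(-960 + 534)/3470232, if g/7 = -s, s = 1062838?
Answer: 21536742084727/51636122137824 ≈ 0.41709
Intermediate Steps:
C(R) = -445/4 (C(R) = -((R - 1*(-445)) - R)/4 = -((R + 445) - R)/4 = -((445 + R) - R)/4 = -¼*445 = -445/4)
g = -7439866 (g = 7*(-1*1062838) = 7*(-1062838) = -7439866)
-3103308/g + C(-960 + 534)/3470232 = -3103308/(-7439866) - 445/4/3470232 = -3103308*(-1/7439866) - 445/4*1/3470232 = 1551654/3719933 - 445/13880928 = 21536742084727/51636122137824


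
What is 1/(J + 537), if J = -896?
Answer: -1/359 ≈ -0.0027855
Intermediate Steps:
1/(J + 537) = 1/(-896 + 537) = 1/(-359) = -1/359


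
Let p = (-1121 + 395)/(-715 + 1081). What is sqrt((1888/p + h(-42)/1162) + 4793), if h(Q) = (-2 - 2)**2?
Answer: sqrt(156893851793)/6391 ≈ 61.978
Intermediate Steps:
h(Q) = 16 (h(Q) = (-4)**2 = 16)
p = -121/61 (p = -726/366 = -726*1/366 = -121/61 ≈ -1.9836)
sqrt((1888/p + h(-42)/1162) + 4793) = sqrt((1888/(-121/61) + 16/1162) + 4793) = sqrt((1888*(-61/121) + 16*(1/1162)) + 4793) = sqrt((-115168/121 + 8/581) + 4793) = sqrt(-66911640/70301 + 4793) = sqrt(270041053/70301) = sqrt(156893851793)/6391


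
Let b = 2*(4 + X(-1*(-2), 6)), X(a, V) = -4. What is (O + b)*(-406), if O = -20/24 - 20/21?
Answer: 725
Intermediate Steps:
O = -25/14 (O = -20*1/24 - 20*1/21 = -⅚ - 20/21 = -25/14 ≈ -1.7857)
b = 0 (b = 2*(4 - 4) = 2*0 = 0)
(O + b)*(-406) = (-25/14 + 0)*(-406) = -25/14*(-406) = 725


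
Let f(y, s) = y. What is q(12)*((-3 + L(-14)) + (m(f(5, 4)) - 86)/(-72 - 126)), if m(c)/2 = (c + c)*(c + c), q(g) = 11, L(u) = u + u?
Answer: -1042/3 ≈ -347.33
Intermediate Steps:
L(u) = 2*u
m(c) = 8*c² (m(c) = 2*((c + c)*(c + c)) = 2*((2*c)*(2*c)) = 2*(4*c²) = 8*c²)
q(12)*((-3 + L(-14)) + (m(f(5, 4)) - 86)/(-72 - 126)) = 11*((-3 + 2*(-14)) + (8*5² - 86)/(-72 - 126)) = 11*((-3 - 28) + (8*25 - 86)/(-198)) = 11*(-31 + (200 - 86)*(-1/198)) = 11*(-31 + 114*(-1/198)) = 11*(-31 - 19/33) = 11*(-1042/33) = -1042/3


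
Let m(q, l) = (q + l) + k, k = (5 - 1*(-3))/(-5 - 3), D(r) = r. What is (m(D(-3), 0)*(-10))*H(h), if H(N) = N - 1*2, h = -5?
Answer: -280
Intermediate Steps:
k = -1 (k = (5 + 3)/(-8) = 8*(-1/8) = -1)
H(N) = -2 + N (H(N) = N - 2 = -2 + N)
m(q, l) = -1 + l + q (m(q, l) = (q + l) - 1 = (l + q) - 1 = -1 + l + q)
(m(D(-3), 0)*(-10))*H(h) = ((-1 + 0 - 3)*(-10))*(-2 - 5) = -4*(-10)*(-7) = 40*(-7) = -280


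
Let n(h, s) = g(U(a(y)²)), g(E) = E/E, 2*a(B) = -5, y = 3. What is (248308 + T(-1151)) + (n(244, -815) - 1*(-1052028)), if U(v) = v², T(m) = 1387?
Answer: 1301724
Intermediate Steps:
a(B) = -5/2 (a(B) = (½)*(-5) = -5/2)
g(E) = 1
n(h, s) = 1
(248308 + T(-1151)) + (n(244, -815) - 1*(-1052028)) = (248308 + 1387) + (1 - 1*(-1052028)) = 249695 + (1 + 1052028) = 249695 + 1052029 = 1301724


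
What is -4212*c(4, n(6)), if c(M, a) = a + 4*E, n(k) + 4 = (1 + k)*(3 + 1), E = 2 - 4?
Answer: -67392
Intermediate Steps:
E = -2
n(k) = 4*k (n(k) = -4 + (1 + k)*(3 + 1) = -4 + (1 + k)*4 = -4 + (4 + 4*k) = 4*k)
c(M, a) = -8 + a (c(M, a) = a + 4*(-2) = a - 8 = -8 + a)
-4212*c(4, n(6)) = -4212*(-8 + 4*6) = -4212*(-8 + 24) = -4212*16 = -67392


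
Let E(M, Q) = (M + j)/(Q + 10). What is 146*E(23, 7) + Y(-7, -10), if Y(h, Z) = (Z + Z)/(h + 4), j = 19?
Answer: 18736/51 ≈ 367.37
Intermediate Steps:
Y(h, Z) = 2*Z/(4 + h) (Y(h, Z) = (2*Z)/(4 + h) = 2*Z/(4 + h))
E(M, Q) = (19 + M)/(10 + Q) (E(M, Q) = (M + 19)/(Q + 10) = (19 + M)/(10 + Q))
146*E(23, 7) + Y(-7, -10) = 146*((19 + 23)/(10 + 7)) + 2*(-10)/(4 - 7) = 146*(42/17) + 2*(-10)/(-3) = 146*((1/17)*42) + 2*(-10)*(-⅓) = 146*(42/17) + 20/3 = 6132/17 + 20/3 = 18736/51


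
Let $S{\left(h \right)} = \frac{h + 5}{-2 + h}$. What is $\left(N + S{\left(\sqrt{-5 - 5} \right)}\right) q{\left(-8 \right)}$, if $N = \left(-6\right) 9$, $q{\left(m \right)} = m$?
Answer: $432 + 4 i \sqrt{10} \approx 432.0 + 12.649 i$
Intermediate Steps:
$S{\left(h \right)} = \frac{5 + h}{-2 + h}$
$N = -54$
$\left(N + S{\left(\sqrt{-5 - 5} \right)}\right) q{\left(-8 \right)} = \left(-54 + \frac{5 + \sqrt{-5 - 5}}{-2 + \sqrt{-5 - 5}}\right) \left(-8\right) = \left(-54 + \frac{5 + \sqrt{-10}}{-2 + \sqrt{-10}}\right) \left(-8\right) = \left(-54 + \frac{5 + i \sqrt{10}}{-2 + i \sqrt{10}}\right) \left(-8\right) = 432 - \frac{8 \left(5 + i \sqrt{10}\right)}{-2 + i \sqrt{10}}$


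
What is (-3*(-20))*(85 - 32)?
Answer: 3180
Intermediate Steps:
(-3*(-20))*(85 - 32) = 60*53 = 3180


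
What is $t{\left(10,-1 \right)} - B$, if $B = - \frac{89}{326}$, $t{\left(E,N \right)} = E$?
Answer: $\frac{3349}{326} \approx 10.273$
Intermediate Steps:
$B = - \frac{89}{326}$ ($B = \left(-89\right) \frac{1}{326} = - \frac{89}{326} \approx -0.27301$)
$t{\left(10,-1 \right)} - B = 10 - - \frac{89}{326} = 10 + \frac{89}{326} = \frac{3349}{326}$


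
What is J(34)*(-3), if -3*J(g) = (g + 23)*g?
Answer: 1938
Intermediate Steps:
J(g) = -g*(23 + g)/3 (J(g) = -(g + 23)*g/3 = -(23 + g)*g/3 = -g*(23 + g)/3)
J(34)*(-3) = -⅓*34*(23 + 34)*(-3) = -⅓*34*57*(-3) = -646*(-3) = 1938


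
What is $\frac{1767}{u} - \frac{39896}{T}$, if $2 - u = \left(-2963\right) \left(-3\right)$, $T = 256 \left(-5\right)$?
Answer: $\frac{44036749}{1421920} \approx 30.97$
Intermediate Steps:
$T = -1280$
$u = -8887$ ($u = 2 - \left(-2963\right) \left(-3\right) = 2 - 8889 = -8887$)
$\frac{1767}{u} - \frac{39896}{T} = \frac{1767}{-8887} - \frac{39896}{-1280} = 1767 \left(- \frac{1}{8887}\right) - - \frac{4987}{160} = - \frac{1767}{8887} + \frac{4987}{160} = \frac{44036749}{1421920}$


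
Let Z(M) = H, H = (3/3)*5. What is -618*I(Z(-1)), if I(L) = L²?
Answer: -15450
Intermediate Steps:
H = 5 (H = (3*(⅓))*5 = 1*5 = 5)
Z(M) = 5
-618*I(Z(-1)) = -618*5² = -618*25 = -15450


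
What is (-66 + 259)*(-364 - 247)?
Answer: -117923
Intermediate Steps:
(-66 + 259)*(-364 - 247) = 193*(-611) = -117923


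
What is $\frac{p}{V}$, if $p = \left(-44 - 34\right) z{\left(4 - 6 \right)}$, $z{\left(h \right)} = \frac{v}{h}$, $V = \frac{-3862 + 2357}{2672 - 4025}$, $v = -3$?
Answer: $- \frac{158301}{1505} \approx -105.18$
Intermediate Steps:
$V = \frac{1505}{1353}$ ($V = - \frac{1505}{-1353} = \left(-1505\right) \left(- \frac{1}{1353}\right) = \frac{1505}{1353} \approx 1.1123$)
$z{\left(h \right)} = - \frac{3}{h}$
$p = -117$ ($p = \left(-44 - 34\right) \left(- \frac{3}{4 - 6}\right) = - 78 \left(- \frac{3}{4 - 6}\right) = - 78 \left(- \frac{3}{-2}\right) = - 78 \left(\left(-3\right) \left(- \frac{1}{2}\right)\right) = \left(-78\right) \frac{3}{2} = -117$)
$\frac{p}{V} = - \frac{117}{\frac{1505}{1353}} = \left(-117\right) \frac{1353}{1505} = - \frac{158301}{1505}$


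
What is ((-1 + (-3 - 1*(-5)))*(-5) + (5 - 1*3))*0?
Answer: 0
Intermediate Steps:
((-1 + (-3 - 1*(-5)))*(-5) + (5 - 1*3))*0 = ((-1 + (-3 + 5))*(-5) + (5 - 3))*0 = ((-1 + 2)*(-5) + 2)*0 = (1*(-5) + 2)*0 = (-5 + 2)*0 = -3*0 = 0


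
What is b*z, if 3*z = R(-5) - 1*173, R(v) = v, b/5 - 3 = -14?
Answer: 9790/3 ≈ 3263.3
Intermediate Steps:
b = -55 (b = 15 + 5*(-14) = 15 - 70 = -55)
z = -178/3 (z = (-5 - 1*173)/3 = (-5 - 173)/3 = (⅓)*(-178) = -178/3 ≈ -59.333)
b*z = -55*(-178/3) = 9790/3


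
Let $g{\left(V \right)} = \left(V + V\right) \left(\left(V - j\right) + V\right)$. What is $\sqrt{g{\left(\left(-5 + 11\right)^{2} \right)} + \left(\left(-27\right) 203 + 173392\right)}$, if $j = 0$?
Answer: $\sqrt{173095} \approx 416.05$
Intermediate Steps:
$g{\left(V \right)} = 4 V^{2}$ ($g{\left(V \right)} = \left(V + V\right) \left(\left(V - 0\right) + V\right) = 2 V \left(\left(V + 0\right) + V\right) = 2 V \left(V + V\right) = 2 V 2 V = 4 V^{2}$)
$\sqrt{g{\left(\left(-5 + 11\right)^{2} \right)} + \left(\left(-27\right) 203 + 173392\right)} = \sqrt{4 \left(\left(-5 + 11\right)^{2}\right)^{2} + \left(\left(-27\right) 203 + 173392\right)} = \sqrt{4 \left(6^{2}\right)^{2} + \left(-5481 + 173392\right)} = \sqrt{4 \cdot 36^{2} + 167911} = \sqrt{4 \cdot 1296 + 167911} = \sqrt{5184 + 167911} = \sqrt{173095}$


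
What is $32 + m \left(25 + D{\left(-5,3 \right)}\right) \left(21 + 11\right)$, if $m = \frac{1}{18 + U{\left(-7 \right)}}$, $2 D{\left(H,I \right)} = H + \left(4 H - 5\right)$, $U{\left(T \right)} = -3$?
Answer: $\frac{160}{3} \approx 53.333$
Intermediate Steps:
$D{\left(H,I \right)} = - \frac{5}{2} + \frac{5 H}{2}$ ($D{\left(H,I \right)} = \frac{H + \left(4 H - 5\right)}{2} = \frac{H + \left(-5 + 4 H\right)}{2} = \frac{-5 + 5 H}{2} = - \frac{5}{2} + \frac{5 H}{2}$)
$m = \frac{1}{15}$ ($m = \frac{1}{18 - 3} = \frac{1}{15} \approx 0.066667$)
$32 + m \left(25 + D{\left(-5,3 \right)}\right) \left(21 + 11\right) = 32 + \frac{\left(25 + \left(- \frac{5}{2} + \frac{5}{2} \left(-5\right)\right)\right) \left(21 + 11\right)}{15} = 32 + \frac{\left(25 - 15\right) 32}{15} = 32 + \frac{10 \cdot 32}{15} = 32 + \frac{1}{15} \cdot 320 = 32 + \frac{64}{3} = \frac{160}{3}$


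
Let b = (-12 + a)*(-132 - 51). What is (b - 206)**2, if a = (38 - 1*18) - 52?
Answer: 61559716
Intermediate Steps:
a = -32 (a = (38 - 18) - 52 = 20 - 52 = -32)
b = 8052 (b = (-12 - 32)*(-132 - 51) = -44*(-183) = 8052)
(b - 206)**2 = (8052 - 206)**2 = 7846**2 = 61559716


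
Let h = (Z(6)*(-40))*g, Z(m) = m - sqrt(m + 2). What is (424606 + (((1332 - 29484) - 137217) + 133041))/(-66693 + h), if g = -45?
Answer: -7308531418/1032702483 + 156911200*sqrt(2)/344234161 ≈ -6.4325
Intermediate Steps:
Z(m) = m - sqrt(2 + m)
h = 10800 - 3600*sqrt(2) (h = ((6 - sqrt(2 + 6))*(-40))*(-45) = ((6 - sqrt(8))*(-40))*(-45) = ((6 - 2*sqrt(2))*(-40))*(-45) = (-240 + 80*sqrt(2))*(-45) = 10800 - 3600*sqrt(2) ≈ 5708.8)
(424606 + (((1332 - 29484) - 137217) + 133041))/(-66693 + h) = (424606 + (((1332 - 29484) - 137217) + 133041))/(-66693 + (10800 - 3600*sqrt(2))) = (424606 + ((-28152 - 137217) + 133041))/(-55893 - 3600*sqrt(2)) = (424606 + (-165369 + 133041))/(-55893 - 3600*sqrt(2)) = (424606 - 32328)/(-55893 - 3600*sqrt(2)) = 392278/(-55893 - 3600*sqrt(2))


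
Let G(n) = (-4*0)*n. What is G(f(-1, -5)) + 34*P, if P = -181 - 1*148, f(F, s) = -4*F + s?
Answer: -11186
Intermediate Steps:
f(F, s) = s - 4*F
G(n) = 0 (G(n) = 0*n = 0)
P = -329 (P = -181 - 148 = -329)
G(f(-1, -5)) + 34*P = 0 + 34*(-329) = 0 - 11186 = -11186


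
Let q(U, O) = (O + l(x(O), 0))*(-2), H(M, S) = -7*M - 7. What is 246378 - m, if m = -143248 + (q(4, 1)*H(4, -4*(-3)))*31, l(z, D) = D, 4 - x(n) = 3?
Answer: 387456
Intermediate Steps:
x(n) = 1 (x(n) = 4 - 1*3 = 4 - 3 = 1)
H(M, S) = -7 - 7*M
q(U, O) = -2*O (q(U, O) = (O + 0)*(-2) = O*(-2) = -2*O)
m = -141078 (m = -143248 + ((-2*1)*(-7 - 7*4))*31 = -143248 - 2*(-7 - 28)*31 = -143248 - 2*(-35)*31 = -143248 + 70*31 = -143248 + 2170 = -141078)
246378 - m = 246378 - 1*(-141078) = 246378 + 141078 = 387456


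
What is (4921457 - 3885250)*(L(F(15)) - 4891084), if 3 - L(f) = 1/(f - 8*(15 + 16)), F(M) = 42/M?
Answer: -6213579320153307/1226 ≈ -5.0682e+12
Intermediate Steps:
L(f) = 3 - 1/(-248 + f) (L(f) = 3 - 1/(f - 8*(15 + 16)) = 3 - 1/(f - 8*31) = 3 - 1/(f - 248) = 3 - 1/(-248 + f))
(4921457 - 3885250)*(L(F(15)) - 4891084) = (4921457 - 3885250)*((-745 + 3*(42/15))/(-248 + 42/15) - 4891084) = 1036207*((-745 + 3*(42*(1/15)))/(-248 + 42*(1/15)) - 4891084) = 1036207*((-745 + 3*(14/5))/(-248 + 14/5) - 4891084) = 1036207*((-745 + 42/5)/(-1226/5) - 4891084) = 1036207*(-5/1226*(-3683/5) - 4891084) = 1036207*(3683/1226 - 4891084) = 1036207*(-5996465301/1226) = -6213579320153307/1226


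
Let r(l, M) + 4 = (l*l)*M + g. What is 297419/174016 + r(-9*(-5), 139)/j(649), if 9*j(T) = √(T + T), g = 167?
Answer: 297419/174016 + 1267371*√1298/649 ≈ 70357.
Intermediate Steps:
j(T) = √2*√T/9 (j(T) = √(T + T)/9 = √(2*T)/9 = (√2*√T)/9 = √2*√T/9)
r(l, M) = 163 + M*l² (r(l, M) = -4 + ((l*l)*M + 167) = -4 + (l²*M + 167) = -4 + (M*l² + 167) = -4 + (167 + M*l²) = 163 + M*l²)
297419/174016 + r(-9*(-5), 139)/j(649) = 297419/174016 + (163 + 139*(-9*(-5))²)/((√2*√649/9)) = 297419*(1/174016) + (163 + 139*45²)/((√1298/9)) = 297419/174016 + (163 + 139*2025)*(9*√1298/1298) = 297419/174016 + (163 + 281475)*(9*√1298/1298) = 297419/174016 + 281638*(9*√1298/1298) = 297419/174016 + 1267371*√1298/649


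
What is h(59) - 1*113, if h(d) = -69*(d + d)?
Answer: -8255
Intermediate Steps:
h(d) = -138*d
h(59) - 1*113 = -138*59 - 1*113 = -8142 - 113 = -8255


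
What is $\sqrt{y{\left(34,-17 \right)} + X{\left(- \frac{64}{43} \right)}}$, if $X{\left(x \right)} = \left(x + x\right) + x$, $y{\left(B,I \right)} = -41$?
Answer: $\frac{i \sqrt{84065}}{43} \approx 6.7428 i$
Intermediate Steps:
$X{\left(x \right)} = 3 x$ ($X{\left(x \right)} = 2 x + x = 3 x$)
$\sqrt{y{\left(34,-17 \right)} + X{\left(- \frac{64}{43} \right)}} = \sqrt{-41 + 3 \left(- \frac{64}{43}\right)} = \sqrt{-41 - \frac{192}{43}} = \sqrt{- \frac{1955}{43}} = \frac{i \sqrt{84065}}{43}$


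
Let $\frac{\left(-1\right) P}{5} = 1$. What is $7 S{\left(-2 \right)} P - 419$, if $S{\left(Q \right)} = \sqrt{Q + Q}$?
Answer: $-419 - 70 i \approx -419.0 - 70.0 i$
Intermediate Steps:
$P = -5$ ($P = \left(-5\right) 1 = -5$)
$S{\left(Q \right)} = \sqrt{2} \sqrt{Q}$ ($S{\left(Q \right)} = \sqrt{2 Q} = \sqrt{2} \sqrt{Q}$)
$7 S{\left(-2 \right)} P - 419 = 7 \sqrt{2} \sqrt{-2} \left(-5\right) - 419 = 7 \sqrt{2} i \sqrt{2} \left(-5\right) - 419 = 7 \cdot 2 i \left(-5\right) - 419 = 14 i \left(-5\right) - 419 = - 70 i - 419 = -419 - 70 i$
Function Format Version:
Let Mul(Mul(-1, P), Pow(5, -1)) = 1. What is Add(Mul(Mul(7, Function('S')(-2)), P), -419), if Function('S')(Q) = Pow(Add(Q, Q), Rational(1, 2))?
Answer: Add(-419, Mul(-70, I)) ≈ Add(-419.00, Mul(-70.000, I))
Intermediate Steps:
P = -5 (P = Mul(-5, 1) = -5)
Function('S')(Q) = Mul(Pow(2, Rational(1, 2)), Pow(Q, Rational(1, 2))) (Function('S')(Q) = Pow(Mul(2, Q), Rational(1, 2)) = Mul(Pow(2, Rational(1, 2)), Pow(Q, Rational(1, 2))))
Add(Mul(Mul(7, Function('S')(-2)), P), -419) = Add(Mul(Mul(7, Mul(Pow(2, Rational(1, 2)), Pow(-2, Rational(1, 2)))), -5), -419) = Add(Mul(Mul(7, Mul(Pow(2, Rational(1, 2)), Mul(I, Pow(2, Rational(1, 2))))), -5), -419) = Add(Mul(Mul(7, Mul(2, I)), -5), -419) = Add(Mul(Mul(14, I), -5), -419) = Add(Mul(-70, I), -419) = Add(-419, Mul(-70, I))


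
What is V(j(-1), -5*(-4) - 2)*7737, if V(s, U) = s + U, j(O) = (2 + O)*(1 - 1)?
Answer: 139266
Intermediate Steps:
j(O) = 0 (j(O) = (2 + O)*0 = 0)
V(s, U) = U + s
V(j(-1), -5*(-4) - 2)*7737 = ((-5*(-4) - 2) + 0)*7737 = ((20 - 2) + 0)*7737 = (18 + 0)*7737 = 18*7737 = 139266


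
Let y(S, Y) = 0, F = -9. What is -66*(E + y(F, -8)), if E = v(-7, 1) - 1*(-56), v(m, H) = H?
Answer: -3762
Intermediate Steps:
E = 57 (E = 1 - 1*(-56) = 1 + 56 = 57)
-66*(E + y(F, -8)) = -66*(57 + 0) = -66*57 = -3762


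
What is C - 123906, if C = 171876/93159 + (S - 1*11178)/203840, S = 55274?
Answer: -942659307061/7607985 ≈ -1.2390e+5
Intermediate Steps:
C = 15682349/7607985 (C = 171876/93159 + (55274 - 1*11178)/203840 = 171876*(1/93159) + (55274 - 11178)*(1/203840) = 57292/31053 + 44096*(1/203840) = 57292/31053 + 53/245 = 15682349/7607985 ≈ 2.0613)
C - 123906 = 15682349/7607985 - 123906 = -942659307061/7607985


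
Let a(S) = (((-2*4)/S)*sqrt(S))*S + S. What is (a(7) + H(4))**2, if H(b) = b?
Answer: 569 - 176*sqrt(7) ≈ 103.35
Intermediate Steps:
a(S) = S - 8*sqrt(S) (a(S) = ((-8/S)*sqrt(S))*S + S = (-8/sqrt(S))*S + S = -8*sqrt(S) + S = S - 8*sqrt(S))
(a(7) + H(4))**2 = ((7 - 8*sqrt(7)) + 4)**2 = (11 - 8*sqrt(7))**2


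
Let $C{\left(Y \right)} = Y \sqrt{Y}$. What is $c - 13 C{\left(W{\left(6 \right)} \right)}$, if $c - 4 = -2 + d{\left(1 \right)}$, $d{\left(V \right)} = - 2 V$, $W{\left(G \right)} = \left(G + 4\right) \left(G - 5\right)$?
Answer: $- 130 \sqrt{10} \approx -411.1$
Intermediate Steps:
$W{\left(G \right)} = \left(-5 + G\right) \left(4 + G\right)$ ($W{\left(G \right)} = \left(4 + G\right) \left(-5 + G\right) = \left(-5 + G\right) \left(4 + G\right)$)
$C{\left(Y \right)} = Y^{\frac{3}{2}}$
$c = 0$ ($c = 4 - 4 = 0$)
$c - 13 C{\left(W{\left(6 \right)} \right)} = 0 - 13 \left(-20 + 6^{2} - 6\right)^{\frac{3}{2}} = 0 - 13 \left(-20 + 36 - 6\right)^{\frac{3}{2}} = 0 - 13 \cdot 10^{\frac{3}{2}} = 0 - 13 \cdot 10 \sqrt{10} = 0 - 130 \sqrt{10} = - 130 \sqrt{10}$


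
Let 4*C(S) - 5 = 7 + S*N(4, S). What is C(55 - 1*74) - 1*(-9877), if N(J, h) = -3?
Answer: 39577/4 ≈ 9894.3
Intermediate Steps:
C(S) = 3 - 3*S/4 (C(S) = 5/4 + (7 + S*(-3))/4 = 5/4 + (7 - 3*S)/4 = 5/4 + (7/4 - 3*S/4) = 3 - 3*S/4)
C(55 - 1*74) - 1*(-9877) = (3 - 3*(55 - 1*74)/4) - 1*(-9877) = (3 - 3*(55 - 74)/4) + 9877 = (3 - ¾*(-19)) + 9877 = (3 + 57/4) + 9877 = 69/4 + 9877 = 39577/4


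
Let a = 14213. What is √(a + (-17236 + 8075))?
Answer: 2*√1263 ≈ 71.077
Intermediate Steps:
√(a + (-17236 + 8075)) = √(14213 + (-17236 + 8075)) = √(14213 - 9161) = √5052 = 2*√1263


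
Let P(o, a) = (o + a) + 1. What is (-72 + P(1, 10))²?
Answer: 3600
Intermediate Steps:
P(o, a) = 1 + a + o (P(o, a) = (a + o) + 1 = 1 + a + o)
(-72 + P(1, 10))² = (-72 + (1 + 10 + 1))² = (-72 + 12)² = (-60)² = 3600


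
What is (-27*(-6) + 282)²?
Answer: 197136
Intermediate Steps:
(-27*(-6) + 282)² = (162 + 282)² = 444² = 197136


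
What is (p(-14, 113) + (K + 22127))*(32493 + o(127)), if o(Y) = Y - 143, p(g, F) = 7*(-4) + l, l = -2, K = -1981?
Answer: 653307332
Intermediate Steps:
p(g, F) = -30 (p(g, F) = 7*(-4) - 2 = -28 - 2 = -30)
o(Y) = -143 + Y
(p(-14, 113) + (K + 22127))*(32493 + o(127)) = (-30 + (-1981 + 22127))*(32493 + (-143 + 127)) = (-30 + 20146)*(32493 - 16) = 20116*32477 = 653307332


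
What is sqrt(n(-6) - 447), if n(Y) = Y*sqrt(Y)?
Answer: sqrt(-447 - 6*I*sqrt(6)) ≈ 0.3475 - 21.145*I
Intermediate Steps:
n(Y) = Y**(3/2)
sqrt(n(-6) - 447) = sqrt((-6)**(3/2) - 447) = sqrt(-6*I*sqrt(6) - 447) = sqrt(-447 - 6*I*sqrt(6))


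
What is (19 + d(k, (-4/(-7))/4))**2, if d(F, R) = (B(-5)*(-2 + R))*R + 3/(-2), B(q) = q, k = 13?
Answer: 3404025/9604 ≈ 354.44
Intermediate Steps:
d(F, R) = -3/2 + R*(10 - 5*R) (d(F, R) = (-5*(-2 + R))*R + 3/(-2) = (10 - 5*R)*R + 3*(-1/2) = R*(10 - 5*R) - 3/2 = -3/2 + R*(10 - 5*R))
(19 + d(k, (-4/(-7))/4))**2 = (19 + (-3/2 - 5*((-4/(-7))/4)**2 + 10*((-4/(-7))/4)))**2 = (19 + (-3/2 - 5*((-4*(-1/7))/4)**2 + 10*((-4*(-1/7))/4)))**2 = (19 + (-3/2 - 5*((1/4)*(4/7))**2 + 10*((1/4)*(4/7))))**2 = (19 + (-3/2 - 5*(1/7)**2 + 10*(1/7)))**2 = (19 + (-3/2 - 5*1/49 + 10/7))**2 = (19 + (-3/2 - 5/49 + 10/7))**2 = (19 - 17/98)**2 = (1845/98)**2 = 3404025/9604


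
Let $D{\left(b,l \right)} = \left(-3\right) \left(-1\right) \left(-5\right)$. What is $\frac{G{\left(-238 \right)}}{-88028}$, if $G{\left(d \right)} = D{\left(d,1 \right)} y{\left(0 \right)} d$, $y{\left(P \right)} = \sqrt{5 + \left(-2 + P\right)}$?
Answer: $- \frac{1785 \sqrt{3}}{44014} \approx -0.070244$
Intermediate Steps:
$y{\left(P \right)} = \sqrt{3 + P}$
$D{\left(b,l \right)} = -15$ ($D{\left(b,l \right)} = 3 \left(-5\right) = -15$)
$G{\left(d \right)} = - 15 d \sqrt{3}$ ($G{\left(d \right)} = - 15 \sqrt{3 + 0} d = - 15 \sqrt{3} d = - 15 d \sqrt{3}$)
$\frac{G{\left(-238 \right)}}{-88028} = \frac{\left(-15\right) \left(-238\right) \sqrt{3}}{-88028} = 3570 \sqrt{3} \left(- \frac{1}{88028}\right) = - \frac{1785 \sqrt{3}}{44014}$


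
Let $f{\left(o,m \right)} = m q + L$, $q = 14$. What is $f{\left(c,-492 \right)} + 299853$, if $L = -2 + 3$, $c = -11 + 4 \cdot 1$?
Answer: $292966$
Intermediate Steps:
$c = -7$ ($c = -11 + 4 = -7$)
$L = 1$
$f{\left(o,m \right)} = 1 + 14 m$ ($f{\left(o,m \right)} = m 14 + 1 = 14 m + 1 = 1 + 14 m$)
$f{\left(c,-492 \right)} + 299853 = \left(1 + 14 \left(-492\right)\right) + 299853 = \left(1 - 6888\right) + 299853 = -6887 + 299853 = 292966$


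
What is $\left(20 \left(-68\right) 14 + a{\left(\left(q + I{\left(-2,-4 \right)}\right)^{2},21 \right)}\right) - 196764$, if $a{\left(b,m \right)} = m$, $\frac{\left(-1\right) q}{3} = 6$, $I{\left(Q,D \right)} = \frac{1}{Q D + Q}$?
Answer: $-215783$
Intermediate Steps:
$I{\left(Q,D \right)} = \frac{1}{Q + D Q}$ ($I{\left(Q,D \right)} = \frac{1}{D Q + Q} = \frac{1}{Q + D Q}$)
$q = -18$ ($q = \left(-3\right) 6 = -18$)
$\left(20 \left(-68\right) 14 + a{\left(\left(q + I{\left(-2,-4 \right)}\right)^{2},21 \right)}\right) - 196764 = \left(20 \left(-68\right) 14 + 21\right) - 196764 = \left(\left(-1360\right) 14 + 21\right) - 196764 = \left(-19040 + 21\right) - 196764 = -19019 - 196764 = -215783$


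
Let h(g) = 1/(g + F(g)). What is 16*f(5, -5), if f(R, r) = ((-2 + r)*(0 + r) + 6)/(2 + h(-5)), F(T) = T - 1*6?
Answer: 10496/31 ≈ 338.58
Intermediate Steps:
F(T) = -6 + T (F(T) = T - 6 = -6 + T)
h(g) = 1/(-6 + 2*g) (h(g) = 1/(g + (-6 + g)) = 1/(-6 + 2*g))
f(R, r) = 96/31 + 16*r*(-2 + r)/31 (f(R, r) = ((-2 + r)*(0 + r) + 6)/(2 + 1/(2*(-3 - 5))) = ((-2 + r)*r + 6)/(2 + (1/2)/(-8)) = (r*(-2 + r) + 6)/(2 + (1/2)*(-1/8)) = (6 + r*(-2 + r))/(2 - 1/16) = (6 + r*(-2 + r))/(31/16) = (6 + r*(-2 + r))*(16/31) = 96/31 + 16*r*(-2 + r)/31)
16*f(5, -5) = 16*(96/31 - 32/31*(-5) + (16/31)*(-5)**2) = 16*(96/31 + 160/31 + (16/31)*25) = 16*(96/31 + 160/31 + 400/31) = 16*(656/31) = 10496/31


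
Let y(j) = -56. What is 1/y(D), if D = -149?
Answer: -1/56 ≈ -0.017857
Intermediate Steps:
1/y(D) = 1/(-56) = -1/56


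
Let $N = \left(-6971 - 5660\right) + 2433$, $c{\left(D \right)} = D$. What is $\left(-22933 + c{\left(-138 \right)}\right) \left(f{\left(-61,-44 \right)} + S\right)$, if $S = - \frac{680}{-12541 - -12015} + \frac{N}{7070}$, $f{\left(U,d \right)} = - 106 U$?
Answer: $- \frac{138687472709903}{929705} \approx -1.4917 \cdot 10^{8}$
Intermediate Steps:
$N = -10198$ ($N = -12631 + 2433 = -10198$)
$S = - \frac{139137}{929705}$ ($S = - \frac{680}{-12541 - -12015} - \frac{10198}{7070} = - \frac{680}{-12541 + 12015} - \frac{5099}{3535} = - \frac{680}{-526} - \frac{5099}{3535} = \left(-680\right) \left(- \frac{1}{526}\right) - \frac{5099}{3535} = \frac{340}{263} - \frac{5099}{3535} = - \frac{139137}{929705} \approx -0.14966$)
$\left(-22933 + c{\left(-138 \right)}\right) \left(f{\left(-61,-44 \right)} + S\right) = \left(-22933 - 138\right) \left(\left(-106\right) \left(-61\right) - \frac{139137}{929705}\right) = - 23071 \left(6466 - \frac{139137}{929705}\right) = \left(-23071\right) \frac{6011333393}{929705} = - \frac{138687472709903}{929705}$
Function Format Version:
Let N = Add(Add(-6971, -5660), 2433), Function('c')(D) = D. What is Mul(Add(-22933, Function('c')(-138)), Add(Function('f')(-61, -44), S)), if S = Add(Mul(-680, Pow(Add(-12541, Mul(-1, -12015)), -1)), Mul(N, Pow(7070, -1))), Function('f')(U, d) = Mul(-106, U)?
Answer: Rational(-138687472709903, 929705) ≈ -1.4917e+8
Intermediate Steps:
N = -10198 (N = Add(-12631, 2433) = -10198)
S = Rational(-139137, 929705) (S = Add(Mul(-680, Pow(Add(-12541, Mul(-1, -12015)), -1)), Mul(-10198, Pow(7070, -1))) = Add(Mul(-680, Pow(Add(-12541, 12015), -1)), Mul(-10198, Rational(1, 7070))) = Add(Mul(-680, Pow(-526, -1)), Rational(-5099, 3535)) = Add(Mul(-680, Rational(-1, 526)), Rational(-5099, 3535)) = Add(Rational(340, 263), Rational(-5099, 3535)) = Rational(-139137, 929705) ≈ -0.14966)
Mul(Add(-22933, Function('c')(-138)), Add(Function('f')(-61, -44), S)) = Mul(Add(-22933, -138), Add(Mul(-106, -61), Rational(-139137, 929705))) = Mul(-23071, Add(6466, Rational(-139137, 929705))) = Mul(-23071, Rational(6011333393, 929705)) = Rational(-138687472709903, 929705)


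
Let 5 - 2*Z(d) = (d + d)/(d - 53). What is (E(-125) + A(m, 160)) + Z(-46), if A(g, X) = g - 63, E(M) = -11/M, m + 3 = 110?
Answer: 1141553/24750 ≈ 46.123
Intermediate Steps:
m = 107 (m = -3 + 110 = 107)
Z(d) = 5/2 - d/(-53 + d) (Z(d) = 5/2 - (d + d)/(2*(d - 53)) = 5/2 - 2*d/(2*(-53 + d)) = 5/2 - d/(-53 + d))
A(g, X) = -63 + g
(E(-125) + A(m, 160)) + Z(-46) = (-11/(-125) + (-63 + 107)) + (-265 + 3*(-46))/(2*(-53 - 46)) = (-11*(-1/125) + 44) + (1/2)*(-265 - 138)/(-99) = (11/125 + 44) + (1/2)*(-1/99)*(-403) = 5511/125 + 403/198 = 1141553/24750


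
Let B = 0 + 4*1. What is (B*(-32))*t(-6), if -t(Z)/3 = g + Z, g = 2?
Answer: -1536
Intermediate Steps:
t(Z) = -6 - 3*Z (t(Z) = -3*(2 + Z) = -6 - 3*Z)
B = 4 (B = 0 + 4 = 4)
(B*(-32))*t(-6) = (4*(-32))*(-6 - 3*(-6)) = -128*(-6 + 18) = -128*12 = -1536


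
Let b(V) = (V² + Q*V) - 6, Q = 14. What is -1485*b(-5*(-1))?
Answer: -132165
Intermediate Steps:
b(V) = -6 + V² + 14*V (b(V) = (V² + 14*V) - 6 = -6 + V² + 14*V)
-1485*b(-5*(-1)) = -1485*(-6 + (-5*(-1))² + 14*(-5*(-1))) = -1485*(-6 + 5² + 14*5) = -1485*(-6 + 25 + 70) = -1485*89 = -132165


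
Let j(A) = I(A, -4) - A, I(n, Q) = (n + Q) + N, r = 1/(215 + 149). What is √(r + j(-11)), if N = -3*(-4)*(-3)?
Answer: I*√1324869/182 ≈ 6.3243*I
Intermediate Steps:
r = 1/364 ≈ 0.0027473
N = -36 (N = 12*(-3) = -36)
I(n, Q) = -36 + Q + n (I(n, Q) = (n + Q) - 36 = (Q + n) - 36 = -36 + Q + n)
j(A) = -40 (j(A) = (-36 - 4 + A) - A = (-40 + A) - A = -40)
√(r + j(-11)) = √(1/364 - 40) = √(-14559/364) = I*√1324869/182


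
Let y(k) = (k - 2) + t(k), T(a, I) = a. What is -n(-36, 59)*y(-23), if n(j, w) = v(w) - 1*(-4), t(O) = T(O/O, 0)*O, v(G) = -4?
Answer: 0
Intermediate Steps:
t(O) = O (t(O) = (O/O)*O = 1*O = O)
y(k) = -2 + 2*k (y(k) = (k - 2) + k = (-2 + k) + k = -2 + 2*k)
n(j, w) = 0 (n(j, w) = -4 - 1*(-4) = -4 + 4 = 0)
-n(-36, 59)*y(-23) = -0*(-2 + 2*(-23)) = -0*(-2 - 46) = -0*(-48) = -1*0 = 0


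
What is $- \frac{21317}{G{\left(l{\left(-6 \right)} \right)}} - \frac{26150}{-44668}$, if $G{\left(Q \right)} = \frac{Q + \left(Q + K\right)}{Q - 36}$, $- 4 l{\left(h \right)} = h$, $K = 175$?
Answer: $\frac{16427566141}{3975452} \approx 4132.3$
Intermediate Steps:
$l{\left(h \right)} = - \frac{h}{4}$
$G{\left(Q \right)} = \frac{175 + 2 Q}{-36 + Q}$ ($G{\left(Q \right)} = \frac{Q + \left(Q + 175\right)}{Q - 36} = \frac{Q + \left(175 + Q\right)}{-36 + Q} = \frac{175 + 2 Q}{-36 + Q}$)
$- \frac{21317}{G{\left(l{\left(-6 \right)} \right)}} - \frac{26150}{-44668} = - \frac{21317}{\frac{1}{-36 - - \frac{3}{2}} \left(175 + 2 \left(\left(- \frac{1}{4}\right) \left(-6\right)\right)\right)} - \frac{26150}{-44668} = - \frac{21317}{\frac{1}{-36 + \frac{3}{2}} \left(175 + 2 \cdot \frac{3}{2}\right)} - - \frac{13075}{22334} = - \frac{21317}{\frac{1}{- \frac{69}{2}} \left(175 + 3\right)} + \frac{13075}{22334} = - \frac{21317}{\left(- \frac{2}{69}\right) 178} + \frac{13075}{22334} = - \frac{21317}{- \frac{356}{69}} + \frac{13075}{22334} = \left(-21317\right) \left(- \frac{69}{356}\right) + \frac{13075}{22334} = \frac{1470873}{356} + \frac{13075}{22334} = \frac{16427566141}{3975452}$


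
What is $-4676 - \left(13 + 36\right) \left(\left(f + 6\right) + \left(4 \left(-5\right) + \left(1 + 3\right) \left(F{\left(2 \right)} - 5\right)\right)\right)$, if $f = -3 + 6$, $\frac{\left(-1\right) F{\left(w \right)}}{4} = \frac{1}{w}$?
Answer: $-2765$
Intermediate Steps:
$F{\left(w \right)} = - \frac{4}{w}$
$f = 3$
$-4676 - \left(13 + 36\right) \left(\left(f + 6\right) + \left(4 \left(-5\right) + \left(1 + 3\right) \left(F{\left(2 \right)} - 5\right)\right)\right) = -4676 - \left(13 + 36\right) \left(\left(3 + 6\right) + \left(4 \left(-5\right) + \left(1 + 3\right) \left(- \frac{4}{2} - 5\right)\right)\right) = -4676 - 49 \left(9 + \left(-20 + 4 \left(\left(-4\right) \frac{1}{2} - 5\right)\right)\right) = -4676 - 49 \left(9 + \left(-20 + 4 \left(-2 - 5\right)\right)\right) = -4676 - 49 \left(9 + \left(-20 + 4 \left(-7\right)\right)\right) = -4676 - 49 \left(9 - 48\right) = -4676 - 49 \left(-39\right) = -4676 - -1911 = -4676 + 1911 = -2765$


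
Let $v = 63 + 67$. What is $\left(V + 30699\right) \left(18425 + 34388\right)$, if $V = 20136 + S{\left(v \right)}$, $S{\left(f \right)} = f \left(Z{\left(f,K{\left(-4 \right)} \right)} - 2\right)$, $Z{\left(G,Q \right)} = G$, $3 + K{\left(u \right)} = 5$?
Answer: $3563557175$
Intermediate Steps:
$K{\left(u \right)} = 2$ ($K{\left(u \right)} = -3 + 5 = 2$)
$v = 130$
$S{\left(f \right)} = f \left(-2 + f\right)$ ($S{\left(f \right)} = f \left(f - 2\right) = f \left(-2 + f\right)$)
$V = 36776$ ($V = 20136 + 130 \left(-2 + 130\right) = 20136 + 130 \cdot 128 = 20136 + 16640 = 36776$)
$\left(V + 30699\right) \left(18425 + 34388\right) = \left(36776 + 30699\right) \left(18425 + 34388\right) = 67475 \cdot 52813 = 3563557175$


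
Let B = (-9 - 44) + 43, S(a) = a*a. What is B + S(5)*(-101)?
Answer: -2535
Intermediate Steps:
S(a) = a²
B = -10 (B = -53 + 43 = -10)
B + S(5)*(-101) = -10 + 5²*(-101) = -10 + 25*(-101) = -10 - 2525 = -2535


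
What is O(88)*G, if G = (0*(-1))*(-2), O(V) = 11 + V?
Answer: 0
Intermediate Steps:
G = 0 (G = 0*(-2) = 0)
O(88)*G = (11 + 88)*0 = 99*0 = 0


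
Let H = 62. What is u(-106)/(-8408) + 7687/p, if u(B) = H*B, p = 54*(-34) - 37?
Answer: -13080735/3937046 ≈ -3.3225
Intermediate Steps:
p = -1873 (p = -1836 - 37 = -1873)
u(B) = 62*B
u(-106)/(-8408) + 7687/p = (62*(-106))/(-8408) + 7687/(-1873) = -6572*(-1/8408) + 7687*(-1/1873) = 1643/2102 - 7687/1873 = -13080735/3937046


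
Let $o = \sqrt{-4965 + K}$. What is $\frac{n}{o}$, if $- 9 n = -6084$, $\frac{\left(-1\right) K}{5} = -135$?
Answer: $- \frac{26 i \sqrt{4290}}{165} \approx - 10.321 i$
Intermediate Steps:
$K = 675$ ($K = \left(-5\right) \left(-135\right) = 675$)
$n = 676$ ($n = \left(- \frac{1}{9}\right) \left(-6084\right) = 676$)
$o = i \sqrt{4290}$ ($o = \sqrt{-4965 + 675} = \sqrt{-4290} = i \sqrt{4290} \approx 65.498 i$)
$\frac{n}{o} = \frac{676}{i \sqrt{4290}} = 676 \left(- \frac{i \sqrt{4290}}{4290}\right) = - \frac{26 i \sqrt{4290}}{165}$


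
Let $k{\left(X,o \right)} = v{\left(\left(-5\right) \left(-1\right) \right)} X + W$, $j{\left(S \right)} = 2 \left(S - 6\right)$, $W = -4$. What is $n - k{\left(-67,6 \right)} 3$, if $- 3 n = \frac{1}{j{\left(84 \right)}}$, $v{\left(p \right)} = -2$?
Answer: $- \frac{182521}{468} \approx -390.0$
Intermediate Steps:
$j{\left(S \right)} = -12 + 2 S$ ($j{\left(S \right)} = 2 \left(-6 + S\right) = -12 + 2 S$)
$n = - \frac{1}{468}$ ($n = - \frac{1}{3 \left(-12 + 2 \cdot 84\right)} = - \frac{1}{3 \left(-12 + 168\right)} = - \frac{1}{3 \cdot 156} = \left(- \frac{1}{3}\right) \frac{1}{156} = - \frac{1}{468} \approx -0.0021368$)
$k{\left(X,o \right)} = -4 - 2 X$ ($k{\left(X,o \right)} = - 2 X - 4 = -4 - 2 X$)
$n - k{\left(-67,6 \right)} 3 = - \frac{1}{468} - \left(-4 - -134\right) 3 = - \frac{1}{468} - \left(-4 + 134\right) 3 = - \frac{1}{468} - 130 \cdot 3 = - \frac{1}{468} - 390 = - \frac{182521}{468}$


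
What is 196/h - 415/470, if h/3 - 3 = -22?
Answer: -23155/5358 ≈ -4.3216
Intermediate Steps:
h = -57 (h = 9 + 3*(-22) = 9 - 66 = -57)
196/h - 415/470 = 196/(-57) - 415/470 = 196*(-1/57) - 415*1/470 = -196/57 - 83/94 = -23155/5358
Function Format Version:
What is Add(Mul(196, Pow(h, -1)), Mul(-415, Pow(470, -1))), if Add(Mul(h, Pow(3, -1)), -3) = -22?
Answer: Rational(-23155, 5358) ≈ -4.3216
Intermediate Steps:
h = -57 (h = Add(9, Mul(3, -22)) = Add(9, -66) = -57)
Add(Mul(196, Pow(h, -1)), Mul(-415, Pow(470, -1))) = Add(Mul(196, Pow(-57, -1)), Mul(-415, Pow(470, -1))) = Add(Mul(196, Rational(-1, 57)), Mul(-415, Rational(1, 470))) = Add(Rational(-196, 57), Rational(-83, 94)) = Rational(-23155, 5358)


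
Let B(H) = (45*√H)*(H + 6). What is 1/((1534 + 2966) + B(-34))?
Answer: 5/82476 + 7*I*√34/412380 ≈ 6.0624e-5 + 9.8978e-5*I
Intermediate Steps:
B(H) = 45*√H*(6 + H) (B(H) = (45*√H)*(6 + H) = 45*√H*(6 + H))
1/((1534 + 2966) + B(-34)) = 1/((1534 + 2966) + 45*√(-34)*(6 - 34)) = 1/(4500 + 45*(I*√34)*(-28)) = 1/(4500 - 1260*I*√34)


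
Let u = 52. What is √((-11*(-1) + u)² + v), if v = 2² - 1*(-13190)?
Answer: 3*√1907 ≈ 131.01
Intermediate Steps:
v = 13194 (v = 4 + 13190 = 13194)
√((-11*(-1) + u)² + v) = √((-11*(-1) + 52)² + 13194) = √((11 + 52)² + 13194) = √(63² + 13194) = √(3969 + 13194) = √17163 = 3*√1907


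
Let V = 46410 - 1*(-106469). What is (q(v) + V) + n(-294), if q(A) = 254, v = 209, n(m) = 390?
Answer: 153523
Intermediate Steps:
V = 152879 (V = 46410 + 106469 = 152879)
(q(v) + V) + n(-294) = (254 + 152879) + 390 = 153133 + 390 = 153523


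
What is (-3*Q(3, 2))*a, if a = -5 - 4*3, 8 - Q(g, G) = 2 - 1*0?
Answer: 306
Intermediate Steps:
Q(g, G) = 6 (Q(g, G) = 8 - (2 - 1*0) = 8 - (2 + 0) = 8 - 1*2 = 8 - 2 = 6)
a = -17 (a = -5 - 12 = -17)
(-3*Q(3, 2))*a = -3*6*(-17) = -18*(-17) = 306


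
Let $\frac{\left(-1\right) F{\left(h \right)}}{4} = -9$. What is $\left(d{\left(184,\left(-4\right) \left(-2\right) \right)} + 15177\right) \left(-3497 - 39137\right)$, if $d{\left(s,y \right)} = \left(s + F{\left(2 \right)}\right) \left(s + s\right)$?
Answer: $-4098704858$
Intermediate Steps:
$F{\left(h \right)} = 36$ ($F{\left(h \right)} = \left(-4\right) \left(-9\right) = 36$)
$d{\left(s,y \right)} = 2 s \left(36 + s\right)$ ($d{\left(s,y \right)} = \left(s + 36\right) \left(s + s\right) = \left(36 + s\right) 2 s = 2 s \left(36 + s\right)$)
$\left(d{\left(184,\left(-4\right) \left(-2\right) \right)} + 15177\right) \left(-3497 - 39137\right) = \left(2 \cdot 184 \left(36 + 184\right) + 15177\right) \left(-3497 - 39137\right) = \left(2 \cdot 184 \cdot 220 + 15177\right) \left(-42634\right) = \left(80960 + 15177\right) \left(-42634\right) = 96137 \left(-42634\right) = -4098704858$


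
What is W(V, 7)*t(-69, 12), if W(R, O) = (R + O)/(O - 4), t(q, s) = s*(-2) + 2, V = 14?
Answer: -154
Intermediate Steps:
t(q, s) = 2 - 2*s (t(q, s) = -2*s + 2 = 2 - 2*s)
W(R, O) = (O + R)/(-4 + O)
W(V, 7)*t(-69, 12) = ((7 + 14)/(-4 + 7))*(2 - 2*12) = (21/3)*(2 - 24) = ((1/3)*21)*(-22) = 7*(-22) = -154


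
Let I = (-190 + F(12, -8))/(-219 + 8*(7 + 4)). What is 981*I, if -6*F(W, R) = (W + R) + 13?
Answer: 378339/262 ≈ 1444.0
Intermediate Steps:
F(W, R) = -13/6 - R/6 - W/6 (F(W, R) = -((W + R) + 13)/6 = -((R + W) + 13)/6 = -(13 + R + W)/6 = -13/6 - R/6 - W/6)
I = 1157/786 (I = (-190 + (-13/6 - ⅙*(-8) - ⅙*12))/(-219 + 8*(7 + 4)) = (-190 + (-13/6 + 4/3 - 2))/(-219 + 8*11) = (-190 - 17/6)/(-219 + 88) = -1157/6/(-131) = -1157/6*(-1/131) = 1157/786 ≈ 1.4720)
981*I = 981*(1157/786) = 378339/262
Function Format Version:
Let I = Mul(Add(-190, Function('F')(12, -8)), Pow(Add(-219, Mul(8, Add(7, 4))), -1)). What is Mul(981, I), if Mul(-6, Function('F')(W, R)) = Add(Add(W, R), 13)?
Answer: Rational(378339, 262) ≈ 1444.0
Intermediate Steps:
Function('F')(W, R) = Add(Rational(-13, 6), Mul(Rational(-1, 6), R), Mul(Rational(-1, 6), W)) (Function('F')(W, R) = Mul(Rational(-1, 6), Add(Add(W, R), 13)) = Mul(Rational(-1, 6), Add(Add(R, W), 13)) = Mul(Rational(-1, 6), Add(13, R, W)) = Add(Rational(-13, 6), Mul(Rational(-1, 6), R), Mul(Rational(-1, 6), W)))
I = Rational(1157, 786) (I = Mul(Add(-190, Add(Rational(-13, 6), Mul(Rational(-1, 6), -8), Mul(Rational(-1, 6), 12))), Pow(Add(-219, Mul(8, Add(7, 4))), -1)) = Mul(Add(-190, Add(Rational(-13, 6), Rational(4, 3), -2)), Pow(Add(-219, Mul(8, 11)), -1)) = Mul(Add(-190, Rational(-17, 6)), Pow(Add(-219, 88), -1)) = Mul(Rational(-1157, 6), Pow(-131, -1)) = Mul(Rational(-1157, 6), Rational(-1, 131)) = Rational(1157, 786) ≈ 1.4720)
Mul(981, I) = Mul(981, Rational(1157, 786)) = Rational(378339, 262)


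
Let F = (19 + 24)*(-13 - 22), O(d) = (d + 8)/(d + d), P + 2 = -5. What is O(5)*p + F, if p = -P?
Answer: -14959/10 ≈ -1495.9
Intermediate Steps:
P = -7 (P = -2 - 5 = -7)
O(d) = (8 + d)/(2*d) (O(d) = (8 + d)/((2*d)) = (8 + d)*(1/(2*d)) = (8 + d)/(2*d))
p = 7 (p = -1*(-7) = 7)
F = -1505 (F = 43*(-35) = -1505)
O(5)*p + F = ((½)*(8 + 5)/5)*7 - 1505 = ((½)*(⅕)*13)*7 - 1505 = (13/10)*7 - 1505 = 91/10 - 1505 = -14959/10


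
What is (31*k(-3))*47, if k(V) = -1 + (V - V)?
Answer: -1457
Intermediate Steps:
k(V) = -1 (k(V) = -1 + 0 = -1)
(31*k(-3))*47 = (31*(-1))*47 = -31*47 = -1457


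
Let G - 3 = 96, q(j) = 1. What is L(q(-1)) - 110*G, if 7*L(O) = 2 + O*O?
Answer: -76227/7 ≈ -10890.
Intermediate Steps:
G = 99 (G = 3 + 96 = 99)
L(O) = 2/7 + O²/7 (L(O) = (2 + O*O)/7 = (2 + O²)/7 = 2/7 + O²/7)
L(q(-1)) - 110*G = (2/7 + (⅐)*1²) - 110*99 = (2/7 + (⅐)*1) - 10890 = (2/7 + ⅐) - 10890 = 3/7 - 10890 = -76227/7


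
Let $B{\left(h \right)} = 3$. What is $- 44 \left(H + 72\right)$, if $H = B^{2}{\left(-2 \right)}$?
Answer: $-3564$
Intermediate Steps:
$H = 9$ ($H = 3^{2} = 9$)
$- 44 \left(H + 72\right) = - 44 \left(9 + 72\right) = \left(-44\right) 81 = -3564$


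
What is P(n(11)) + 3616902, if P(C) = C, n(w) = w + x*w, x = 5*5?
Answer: 3617188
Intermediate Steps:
x = 25
n(w) = 26*w (n(w) = w + 25*w = 26*w)
P(n(11)) + 3616902 = 26*11 + 3616902 = 286 + 3616902 = 3617188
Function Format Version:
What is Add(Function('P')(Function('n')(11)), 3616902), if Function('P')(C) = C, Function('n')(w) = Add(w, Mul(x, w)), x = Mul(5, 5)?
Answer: 3617188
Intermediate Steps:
x = 25
Function('n')(w) = Mul(26, w) (Function('n')(w) = Add(w, Mul(25, w)) = Mul(26, w))
Add(Function('P')(Function('n')(11)), 3616902) = Add(Mul(26, 11), 3616902) = Add(286, 3616902) = 3617188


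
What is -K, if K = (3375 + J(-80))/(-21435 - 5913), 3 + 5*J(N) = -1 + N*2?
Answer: 16711/136740 ≈ 0.12221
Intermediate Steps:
J(N) = -⅘ + 2*N/5 (J(N) = -⅗ + (-1 + N*2)/5 = -⅗ + (-1 + 2*N)/5 = -⅗ + (-⅕ + 2*N/5) = -⅘ + 2*N/5)
K = -16711/136740 (K = (3375 + (-⅘ + (⅖)*(-80)))/(-21435 - 5913) = (3375 + (-⅘ - 32))/(-27348) = (3375 - 164/5)*(-1/27348) = (16711/5)*(-1/27348) = -16711/136740 ≈ -0.12221)
-K = -1*(-16711/136740) = 16711/136740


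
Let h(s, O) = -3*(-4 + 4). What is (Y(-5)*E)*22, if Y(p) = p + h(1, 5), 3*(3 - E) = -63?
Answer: -2640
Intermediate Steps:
E = 24 (E = 3 - ⅓*(-63) = 3 + 21 = 24)
h(s, O) = 0 (h(s, O) = -3*0 = 0)
Y(p) = p (Y(p) = p + 0 = p)
(Y(-5)*E)*22 = -5*24*22 = -120*22 = -2640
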